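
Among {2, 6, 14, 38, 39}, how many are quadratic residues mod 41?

2

(2/41) = +1 → QR.
(6/41) = -1 → non-residue.
(14/41) = -1 → non-residue.
(38/41) = -1 → non-residue.
(39/41) = +1 → QR.
Total quadratic residues among the 5: 2.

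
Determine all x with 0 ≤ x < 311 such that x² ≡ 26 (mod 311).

Since 311 ≡ 3 (mod 4), a square root of 26 is 26^((311+1)/4) = 26^78 mod 311.
Repeated squaring: 26^2≡54, 26^4≡117, 26^8≡5, 26^16≡25, 26^32≡3, 26^64≡9 (mod 311).
26^78 = 26^(64+8+4+2) ≡ 56 (mod 311).
Check: 56² = 3136 ≡ 26 (mod 311). The two roots are 56 and 255.

56, 255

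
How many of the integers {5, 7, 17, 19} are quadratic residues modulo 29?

2

(5/29) = +1 → QR.
(7/29) = +1 → QR.
(17/29) = -1 → non-residue.
(19/29) = -1 → non-residue.
Total quadratic residues among the 4: 2.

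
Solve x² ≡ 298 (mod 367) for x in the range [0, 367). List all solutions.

50, 317

Since 367 ≡ 3 (mod 4), a square root of 298 is 298^((367+1)/4) = 298^92 mod 367.
Repeated squaring: 298^2≡357, 298^4≡100, 298^8≡91, 298^16≡207, 298^32≡277, 298^64≡26 (mod 367).
298^92 = 298^(64+16+8+4) ≡ 50 (mod 367).
Check: 50² = 2500 ≡ 298 (mod 367). The two roots are 50 and 317.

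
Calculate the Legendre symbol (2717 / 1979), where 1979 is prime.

1

First reduce: 2717 ≡ 738 (mod 1979).
Pull out 2: since 1979 ≡ 3 (mod 8), (2/1979) = -1.
Reciprocity: 369 ≡ 1 and 1979 ≡ 3 (mod 4), so (369/1979) = +(1979/369).
Reduce top mod 369: now compute (134/369).
Pull out 2: since 369 ≡ 1 (mod 8), (2/369) = +1.
Reciprocity: 67 ≡ 3 and 369 ≡ 1 (mod 4), so (67/369) = +(369/67).
Reduce top mod 67: now compute (34/67).
Pull out 2: since 67 ≡ 3 (mod 8), (2/67) = -1.
Reciprocity: 17 ≡ 1 and 67 ≡ 3 (mod 4), so (17/67) = +(67/17).
Reduce top mod 17: now compute (16/17).
Pull out 2^4: since 17 ≡ 1 (mod 8), (2/17) = +1, so (2/17)^4 = +1.
Reached (1/17) = 1. Collecting the sign flips along the way, the symbol is +1.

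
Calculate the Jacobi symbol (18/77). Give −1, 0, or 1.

-1

Pull out 2: since 77 ≡ 5 (mod 8), (2/77) = -1.
Reciprocity: 9 ≡ 1 and 77 ≡ 1 (mod 4), so (9/77) = +(77/9).
Reduce top mod 9: now compute (5/9).
Reciprocity: 5 ≡ 1 and 9 ≡ 1 (mod 4), so (5/9) = +(9/5).
Reduce top mod 5: now compute (4/5).
Pull out 2^2: since 5 ≡ 5 (mod 8), (2/5) = -1, so (2/5)^2 = +1.
Reached (1/5) = 1. Collecting the sign flips along the way, the symbol is -1.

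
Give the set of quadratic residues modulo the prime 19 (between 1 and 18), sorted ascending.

Square k = 1,…,9 (k and 19−k give the same square):
1²=1, 2²=4, 3²=9, 4²=16, 5²≡6, 6²≡17, 7²≡11, 8²≡7, 9²≡5 (mod 19).
So the quadratic residues mod 19 are {1, 4, 5, 6, 7, 9, 11, 16, 17}.

1 4 5 6 7 9 11 16 17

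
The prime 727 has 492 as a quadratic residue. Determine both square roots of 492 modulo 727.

Since 727 ≡ 3 (mod 4), a square root of 492 is 492^((727+1)/4) = 492^182 mod 727.
Repeated squaring: 492^2≡700, 492^4≡2, 492^8≡4, 492^16≡16, 492^32≡256, 492^64≡106, 492^128≡331 (mod 727).
492^182 = 492^(128+32+16+4+2) ≡ 631 (mod 727).
Check: 631² = 398161 ≡ 492 (mod 727). The two roots are 96 and 631.

96, 631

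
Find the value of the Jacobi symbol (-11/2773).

First reduce: -11 ≡ 2762 (mod 2773).
Pull out 2: since 2773 ≡ 5 (mod 8), (2/2773) = -1.
Reciprocity: 1381 ≡ 1 and 2773 ≡ 1 (mod 4), so (1381/2773) = +(2773/1381).
Reduce top mod 1381: now compute (11/1381).
Reciprocity: 11 ≡ 3 and 1381 ≡ 1 (mod 4), so (11/1381) = +(1381/11).
Reduce top mod 11: now compute (6/11).
Pull out 2: since 11 ≡ 3 (mod 8), (2/11) = -1.
Reciprocity: 3 ≡ 3 and 11 ≡ 3 (mod 4), so (3/11) = −(11/3).
Reduce top mod 3: now compute (2/3).
Pull out 2: since 3 ≡ 3 (mod 8), (2/3) = -1.
Reached (1/3) = 1. Collecting the sign flips along the way, the symbol is +1.

1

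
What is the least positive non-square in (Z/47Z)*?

5

(2/47) = +1, so 2 is a residue.
(3/47) = +1, so 3 is a residue.
(4/47) = +1, so 4 is a residue.
(5/47) = −1, so 5 is the smallest positive non-residue mod 47.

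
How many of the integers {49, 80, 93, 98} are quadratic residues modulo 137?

(49/137) = +1 → QR.
(80/137) = -1 → non-residue.
(93/137) = +1 → QR.
(98/137) = +1 → QR.
Total quadratic residues among the 4: 3.

3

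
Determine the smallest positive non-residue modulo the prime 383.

(2/383) = +1, so 2 is a residue.
(3/383) = +1, so 3 is a residue.
(4/383) = +1, so 4 is a residue.
(5/383) = −1, so 5 is the smallest positive non-residue mod 383.

5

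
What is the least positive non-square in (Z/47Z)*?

5

(2/47) = +1, so 2 is a residue.
(3/47) = +1, so 3 is a residue.
(4/47) = +1, so 4 is a residue.
(5/47) = −1, so 5 is the smallest positive non-residue mod 47.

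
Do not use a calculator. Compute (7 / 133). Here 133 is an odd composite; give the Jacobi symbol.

Reciprocity: 7 ≡ 3 and 133 ≡ 1 (mod 4), so (7/133) = +(133/7).
Reduce top mod 7: now compute (0/7).
Top reduces to 0: gcd > 1, so the symbol is 0.

0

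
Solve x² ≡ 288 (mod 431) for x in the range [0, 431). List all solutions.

101, 330

Since 431 ≡ 3 (mod 4), a square root of 288 is 288^((431+1)/4) = 288^108 mod 431.
Repeated squaring: 288^2≡192, 288^4≡229, 288^8≡290, 288^16≡55, 288^32≡8, 288^64≡64 (mod 431).
288^108 = 288^(64+32+8+4) ≡ 330 (mod 431).
Check: 330² = 108900 ≡ 288 (mod 431). The two roots are 101 and 330.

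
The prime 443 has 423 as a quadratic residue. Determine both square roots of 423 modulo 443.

Since 443 ≡ 3 (mod 4), a square root of 423 is 423^((443+1)/4) = 423^111 mod 443.
Repeated squaring: 423^2≡400, 423^4≡77, 423^8≡170, 423^16≡105, 423^32≡393, 423^64≡285 (mod 443).
423^111 = 423^(64+32+8+4+2+1) ≡ 167 (mod 443).
Check: 167² = 27889 ≡ 423 (mod 443). The two roots are 167 and 276.

167, 276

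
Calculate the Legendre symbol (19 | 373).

Reciprocity: 19 ≡ 3 and 373 ≡ 1 (mod 4), so (19/373) = +(373/19).
Reduce top mod 19: now compute (12/19).
Pull out 2^2: since 19 ≡ 3 (mod 8), (2/19) = -1, so (2/19)^2 = +1.
Reciprocity: 3 ≡ 3 and 19 ≡ 3 (mod 4), so (3/19) = −(19/3).
Reduce top mod 3: now compute (1/3).
Reached (1/3) = 1. Collecting the sign flips along the way, the symbol is -1.

-1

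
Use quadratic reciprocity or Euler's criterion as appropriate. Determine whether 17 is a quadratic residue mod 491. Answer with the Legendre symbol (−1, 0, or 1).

1

Reciprocity: 17 ≡ 1 and 491 ≡ 3 (mod 4), so (17/491) = +(491/17).
Reduce top mod 17: now compute (15/17).
Reciprocity: 15 ≡ 3 and 17 ≡ 1 (mod 4), so (15/17) = +(17/15).
Reduce top mod 15: now compute (2/15).
Pull out 2: since 15 ≡ 7 (mod 8), (2/15) = +1.
Reached (1/15) = 1. Collecting the sign flips along the way, the symbol is +1.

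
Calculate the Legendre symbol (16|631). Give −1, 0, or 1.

1

Pull out 2^4: since 631 ≡ 7 (mod 8), (2/631) = +1, so (2/631)^4 = +1.
Reached (1/631) = 1. Collecting the sign flips along the way, the symbol is +1.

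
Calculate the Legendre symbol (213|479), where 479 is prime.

1

Reciprocity: 213 ≡ 1 and 479 ≡ 3 (mod 4), so (213/479) = +(479/213).
Reduce top mod 213: now compute (53/213).
Reciprocity: 53 ≡ 1 and 213 ≡ 1 (mod 4), so (53/213) = +(213/53).
Reduce top mod 53: now compute (1/53).
Reached (1/53) = 1. Collecting the sign flips along the way, the symbol is +1.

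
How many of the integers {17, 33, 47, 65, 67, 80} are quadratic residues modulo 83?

(17/83) = +1 → QR.
(33/83) = +1 → QR.
(47/83) = -1 → non-residue.
(65/83) = +1 → QR.
(67/83) = -1 → non-residue.
(80/83) = -1 → non-residue.
Total quadratic residues among the 6: 3.

3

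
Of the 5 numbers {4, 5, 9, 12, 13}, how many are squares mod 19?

(4/19) = +1 → QR.
(5/19) = +1 → QR.
(9/19) = +1 → QR.
(12/19) = -1 → non-residue.
(13/19) = -1 → non-residue.
Total quadratic residues among the 5: 3.

3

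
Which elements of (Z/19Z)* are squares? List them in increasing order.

1, 4, 5, 6, 7, 9, 11, 16, 17

Square k = 1,…,9 (k and 19−k give the same square):
1²=1, 2²=4, 3²=9, 4²=16, 5²≡6, 6²≡17, 7²≡11, 8²≡7, 9²≡5 (mod 19).
So the quadratic residues mod 19 are {1, 4, 5, 6, 7, 9, 11, 16, 17}.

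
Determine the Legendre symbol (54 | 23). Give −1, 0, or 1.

First reduce: 54 ≡ 8 (mod 23).
Pull out 2^3: since 23 ≡ 7 (mod 8), (2/23) = +1, so (2/23)^3 = +1.
Reached (1/23) = 1. Collecting the sign flips along the way, the symbol is +1.

1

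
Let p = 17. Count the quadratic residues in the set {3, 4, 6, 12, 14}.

(3/17) = -1 → non-residue.
(4/17) = +1 → QR.
(6/17) = -1 → non-residue.
(12/17) = -1 → non-residue.
(14/17) = -1 → non-residue.
Total quadratic residues among the 5: 1.

1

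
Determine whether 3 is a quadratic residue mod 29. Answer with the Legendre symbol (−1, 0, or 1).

Reciprocity: 3 ≡ 3 and 29 ≡ 1 (mod 4), so (3/29) = +(29/3).
Reduce top mod 3: now compute (2/3).
Pull out 2: since 3 ≡ 3 (mod 8), (2/3) = -1.
Reached (1/3) = 1. Collecting the sign flips along the way, the symbol is -1.

-1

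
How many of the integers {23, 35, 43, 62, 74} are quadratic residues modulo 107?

(23/107) = +1 → QR.
(35/107) = +1 → QR.
(43/107) = -1 → non-residue.
(62/107) = +1 → QR.
(74/107) = -1 → non-residue.
Total quadratic residues among the 5: 3.

3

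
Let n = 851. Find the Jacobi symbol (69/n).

Reciprocity: 69 ≡ 1 and 851 ≡ 3 (mod 4), so (69/851) = +(851/69).
Reduce top mod 69: now compute (23/69).
Reciprocity: 23 ≡ 3 and 69 ≡ 1 (mod 4), so (23/69) = +(69/23).
Reduce top mod 23: now compute (0/23).
Top reduces to 0: gcd > 1, so the symbol is 0.

0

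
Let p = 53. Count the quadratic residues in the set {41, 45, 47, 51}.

1

(41/53) = -1 → non-residue.
(45/53) = -1 → non-residue.
(47/53) = +1 → QR.
(51/53) = -1 → non-residue.
Total quadratic residues among the 4: 1.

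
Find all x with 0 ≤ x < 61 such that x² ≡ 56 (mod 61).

61 ≡ 1 (mod 4), so we find a root by search.
Trying successive values, 19² = 361 ≡ 56 (mod 61). The other root is 61 − 19 = 42.

19, 42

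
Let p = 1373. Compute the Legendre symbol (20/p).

Pull out 2^2: since 1373 ≡ 5 (mod 8), (2/1373) = -1, so (2/1373)^2 = +1.
Reciprocity: 5 ≡ 1 and 1373 ≡ 1 (mod 4), so (5/1373) = +(1373/5).
Reduce top mod 5: now compute (3/5).
Reciprocity: 3 ≡ 3 and 5 ≡ 1 (mod 4), so (3/5) = +(5/3).
Reduce top mod 3: now compute (2/3).
Pull out 2: since 3 ≡ 3 (mod 8), (2/3) = -1.
Reached (1/3) = 1. Collecting the sign flips along the way, the symbol is -1.

-1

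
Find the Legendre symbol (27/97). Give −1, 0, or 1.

1

Euler's criterion: (27/97) ≡ 27^48 (mod 97).
27^2 ≡ 50 (mod 97)
27^4 ≡ 75 (mod 97)
27^8 ≡ 96 (mod 97)
27^16 ≡ 1 (mod 97)
27^32 ≡ 1 (mod 97)
27^48 = 27^(32+16) ≡ 1 (mod 97).
Result is 1, so (27/97) = 1.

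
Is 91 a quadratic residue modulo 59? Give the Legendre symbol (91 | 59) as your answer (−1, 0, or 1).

-1

Euler's criterion: (91/59) ≡ 32^29 (mod 59).
32^2 ≡ 21 (mod 59)
32^4 ≡ 28 (mod 59)
32^8 ≡ 17 (mod 59)
32^16 ≡ 53 (mod 59)
32^29 = 32^(16+8+4+1) ≡ 58 (mod 59).
Result is 58 ≡ −1, so (91/59) = −1.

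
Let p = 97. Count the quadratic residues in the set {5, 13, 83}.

(5/97) = -1 → non-residue.
(13/97) = -1 → non-residue.
(83/97) = -1 → non-residue.
Total quadratic residues among the 3: 0.

0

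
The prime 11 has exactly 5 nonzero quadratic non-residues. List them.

2, 6, 7, 8, 10

Square k = 1,…,5 (k and 11−k give the same square):
1²=1, 2²=4, 3²=9, 4²≡5, 5²≡3 (mod 11).
The residues are {1, 3, 4, 5, 9}; the non-residues are the remaining 5 nonzero classes.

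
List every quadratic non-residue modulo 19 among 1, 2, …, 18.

Square k = 1,…,9 (k and 19−k give the same square):
1²=1, 2²=4, 3²=9, 4²=16, 5²≡6, 6²≡17, 7²≡11, 8²≡7, 9²≡5 (mod 19).
The residues are {1, 4, 5, 6, 7, 9, 11, 16, 17}; the non-residues are the remaining 9 nonzero classes.

2 3 8 10 12 13 14 15 18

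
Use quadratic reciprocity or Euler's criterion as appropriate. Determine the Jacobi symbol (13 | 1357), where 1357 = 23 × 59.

Reciprocity: 13 ≡ 1 and 1357 ≡ 1 (mod 4), so (13/1357) = +(1357/13).
Reduce top mod 13: now compute (5/13).
Reciprocity: 5 ≡ 1 and 13 ≡ 1 (mod 4), so (5/13) = +(13/5).
Reduce top mod 5: now compute (3/5).
Reciprocity: 3 ≡ 3 and 5 ≡ 1 (mod 4), so (3/5) = +(5/3).
Reduce top mod 3: now compute (2/3).
Pull out 2: since 3 ≡ 3 (mod 8), (2/3) = -1.
Reached (1/3) = 1. Collecting the sign flips along the way, the symbol is -1.

-1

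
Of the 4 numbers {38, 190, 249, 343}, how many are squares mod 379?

(38/379) = -1 → non-residue.
(190/379) = -1 → non-residue.
(249/379) = -1 → non-residue.
(343/379) = -1 → non-residue.
Total quadratic residues among the 4: 0.

0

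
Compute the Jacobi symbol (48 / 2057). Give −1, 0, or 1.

-1

Pull out 2^4: since 2057 ≡ 1 (mod 8), (2/2057) = +1, so (2/2057)^4 = +1.
Reciprocity: 3 ≡ 3 and 2057 ≡ 1 (mod 4), so (3/2057) = +(2057/3).
Reduce top mod 3: now compute (2/3).
Pull out 2: since 3 ≡ 3 (mod 8), (2/3) = -1.
Reached (1/3) = 1. Collecting the sign flips along the way, the symbol is -1.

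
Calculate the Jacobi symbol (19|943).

Reciprocity: 19 ≡ 3 and 943 ≡ 3 (mod 4), so (19/943) = −(943/19).
Reduce top mod 19: now compute (12/19).
Pull out 2^2: since 19 ≡ 3 (mod 8), (2/19) = -1, so (2/19)^2 = +1.
Reciprocity: 3 ≡ 3 and 19 ≡ 3 (mod 4), so (3/19) = −(19/3).
Reduce top mod 3: now compute (1/3).
Reached (1/3) = 1. Collecting the sign flips along the way, the symbol is +1.

1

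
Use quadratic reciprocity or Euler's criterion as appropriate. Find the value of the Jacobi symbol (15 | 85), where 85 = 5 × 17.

0

Reciprocity: 15 ≡ 3 and 85 ≡ 1 (mod 4), so (15/85) = +(85/15).
Reduce top mod 15: now compute (10/15).
Pull out 2: since 15 ≡ 7 (mod 8), (2/15) = +1.
Reciprocity: 5 ≡ 1 and 15 ≡ 3 (mod 4), so (5/15) = +(15/5).
Reduce top mod 5: now compute (0/5).
Top reduces to 0: gcd > 1, so the symbol is 0.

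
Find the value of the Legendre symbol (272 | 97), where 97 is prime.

First reduce: 272 ≡ 78 (mod 97).
Pull out 2: since 97 ≡ 1 (mod 8), (2/97) = +1.
Reciprocity: 39 ≡ 3 and 97 ≡ 1 (mod 4), so (39/97) = +(97/39).
Reduce top mod 39: now compute (19/39).
Reciprocity: 19 ≡ 3 and 39 ≡ 3 (mod 4), so (19/39) = −(39/19).
Reduce top mod 19: now compute (1/19).
Reached (1/19) = 1. Collecting the sign flips along the way, the symbol is -1.

-1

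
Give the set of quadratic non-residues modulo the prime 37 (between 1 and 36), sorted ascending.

2,5,6,8,13,14,15,17,18,19,20,22,23,24,29,31,32,35

Square k = 1,…,18 (k and 37−k give the same square):
1²=1, 2²=4, 3²=9, 4²=16, 5²=25, 6²=36, 7²≡12, 8²≡27, 9²≡7, 10²≡26, 11²≡10, 12²≡33, 13²≡21, 14²≡11, 15²≡3, 16²≡34, 17²≡30, 18²≡28 (mod 37).
The residues are {1, 3, 4, 7, 9, 10, 11, 12, 16, 21, 25, 26, 27, 28, 30, 33, 34, 36}; the non-residues are the remaining 18 nonzero classes.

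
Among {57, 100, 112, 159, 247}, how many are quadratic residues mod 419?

2

(57/419) = -1 → non-residue.
(100/419) = +1 → QR.
(112/419) = +1 → QR.
(159/419) = -1 → non-residue.
(247/419) = -1 → non-residue.
Total quadratic residues among the 5: 2.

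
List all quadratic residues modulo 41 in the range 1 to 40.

1,2,4,5,8,9,10,16,18,20,21,23,25,31,32,33,36,37,39,40

Square k = 1,…,20 (k and 41−k give the same square):
1²=1, 2²=4, 3²=9, 4²=16, 5²=25, 6²=36, 7²≡8, 8²≡23, 9²≡40, 10²≡18, 11²≡39, 12²≡21, 13²≡5, 14²≡32, 15²≡20, 16²≡10, 17²≡2, 18²≡37, 19²≡33, 20²≡31 (mod 41).
So the quadratic residues mod 41 are {1, 2, 4, 5, 8, 9, 10, 16, 18, 20, 21, 23, 25, 31, 32, 33, 36, 37, 39, 40}.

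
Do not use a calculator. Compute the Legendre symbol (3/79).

-1

Reciprocity: 3 ≡ 3 and 79 ≡ 3 (mod 4), so (3/79) = −(79/3).
Reduce top mod 3: now compute (1/3).
Reached (1/3) = 1. Collecting the sign flips along the way, the symbol is -1.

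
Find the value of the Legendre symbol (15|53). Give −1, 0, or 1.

1

Reciprocity: 15 ≡ 3 and 53 ≡ 1 (mod 4), so (15/53) = +(53/15).
Reduce top mod 15: now compute (8/15).
Pull out 2^3: since 15 ≡ 7 (mod 8), (2/15) = +1, so (2/15)^3 = +1.
Reached (1/15) = 1. Collecting the sign flips along the way, the symbol is +1.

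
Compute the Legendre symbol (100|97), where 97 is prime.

Euler's criterion: (100/97) ≡ 3^48 (mod 97).
3^2 ≡ 9 (mod 97)
3^4 ≡ 81 (mod 97)
3^8 ≡ 62 (mod 97)
3^16 ≡ 61 (mod 97)
3^32 ≡ 35 (mod 97)
3^48 = 3^(32+16) ≡ 1 (mod 97).
Result is 1, so (100/97) = 1.

1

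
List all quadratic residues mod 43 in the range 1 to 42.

1 4 6 9 10 11 13 14 15 16 17 21 23 24 25 31 35 36 38 40 41

Square k = 1,…,21 (k and 43−k give the same square):
1²=1, 2²=4, 3²=9, 4²=16, 5²=25, 6²=36, 7²≡6, 8²≡21, 9²≡38, 10²≡14, 11²≡35, 12²≡15, 13²≡40, 14²≡24, 15²≡10, 16²≡41, 17²≡31, 18²≡23, 19²≡17, 20²≡13, 21²≡11 (mod 43).
So the quadratic residues mod 43 are {1, 4, 6, 9, 10, 11, 13, 14, 15, 16, 17, 21, 23, 24, 25, 31, 35, 36, 38, 40, 41}.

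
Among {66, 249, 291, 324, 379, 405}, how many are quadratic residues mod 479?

(66/479) = +1 → QR.
(249/479) = -1 → non-residue.
(291/479) = +1 → QR.
(324/479) = +1 → QR.
(379/479) = -1 → non-residue.
(405/479) = +1 → QR.
Total quadratic residues among the 6: 4.

4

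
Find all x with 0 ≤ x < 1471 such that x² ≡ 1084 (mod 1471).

474, 997

Since 1471 ≡ 3 (mod 4), a square root of 1084 is 1084^((1471+1)/4) = 1084^368 mod 1471.
Repeated squaring: 1084^2≡1198, 1084^4≡979, 1084^8≡820, 1084^16≡153, 1084^32≡1344, 1084^64≡1419, 1084^128≡1233, 1084^256≡746 (mod 1471).
1084^368 = 1084^(256+64+32+16) ≡ 474 (mod 1471).
Check: 474² = 224676 ≡ 1084 (mod 1471). The two roots are 474 and 997.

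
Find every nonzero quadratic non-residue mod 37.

2,5,6,8,13,14,15,17,18,19,20,22,23,24,29,31,32,35

Square k = 1,…,18 (k and 37−k give the same square):
1²=1, 2²=4, 3²=9, 4²=16, 5²=25, 6²=36, 7²≡12, 8²≡27, 9²≡7, 10²≡26, 11²≡10, 12²≡33, 13²≡21, 14²≡11, 15²≡3, 16²≡34, 17²≡30, 18²≡28 (mod 37).
The residues are {1, 3, 4, 7, 9, 10, 11, 12, 16, 21, 25, 26, 27, 28, 30, 33, 34, 36}; the non-residues are the remaining 18 nonzero classes.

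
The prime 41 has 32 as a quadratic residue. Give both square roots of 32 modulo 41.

41 ≡ 1 (mod 4), so we find a root by search.
Trying successive values, 14² = 196 ≡ 32 (mod 41). The other root is 41 − 14 = 27.

14, 27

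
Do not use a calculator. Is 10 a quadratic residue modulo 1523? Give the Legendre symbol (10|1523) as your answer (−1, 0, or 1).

Pull out 2: since 1523 ≡ 3 (mod 8), (2/1523) = -1.
Reciprocity: 5 ≡ 1 and 1523 ≡ 3 (mod 4), so (5/1523) = +(1523/5).
Reduce top mod 5: now compute (3/5).
Reciprocity: 3 ≡ 3 and 5 ≡ 1 (mod 4), so (3/5) = +(5/3).
Reduce top mod 3: now compute (2/3).
Pull out 2: since 3 ≡ 3 (mod 8), (2/3) = -1.
Reached (1/3) = 1. Collecting the sign flips along the way, the symbol is +1.

1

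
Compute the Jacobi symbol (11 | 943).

1

Reciprocity: 11 ≡ 3 and 943 ≡ 3 (mod 4), so (11/943) = −(943/11).
Reduce top mod 11: now compute (8/11).
Pull out 2^3: since 11 ≡ 3 (mod 8), (2/11) = -1, so (2/11)^3 = -1.
Reached (1/11) = 1. Collecting the sign flips along the way, the symbol is +1.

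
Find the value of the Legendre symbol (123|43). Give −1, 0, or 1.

-1

First reduce: 123 ≡ 37 (mod 43).
Reciprocity: 37 ≡ 1 and 43 ≡ 3 (mod 4), so (37/43) = +(43/37).
Reduce top mod 37: now compute (6/37).
Pull out 2: since 37 ≡ 5 (mod 8), (2/37) = -1.
Reciprocity: 3 ≡ 3 and 37 ≡ 1 (mod 4), so (3/37) = +(37/3).
Reduce top mod 3: now compute (1/3).
Reached (1/3) = 1. Collecting the sign flips along the way, the symbol is -1.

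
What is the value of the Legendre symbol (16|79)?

1

Pull out 2^4: since 79 ≡ 7 (mod 8), (2/79) = +1, so (2/79)^4 = +1.
Reached (1/79) = 1. Collecting the sign flips along the way, the symbol is +1.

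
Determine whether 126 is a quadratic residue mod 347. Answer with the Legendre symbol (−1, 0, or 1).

Pull out 2: since 347 ≡ 3 (mod 8), (2/347) = -1.
Reciprocity: 63 ≡ 3 and 347 ≡ 3 (mod 4), so (63/347) = −(347/63).
Reduce top mod 63: now compute (32/63).
Pull out 2^5: since 63 ≡ 7 (mod 8), (2/63) = +1, so (2/63)^5 = +1.
Reached (1/63) = 1. Collecting the sign flips along the way, the symbol is +1.

1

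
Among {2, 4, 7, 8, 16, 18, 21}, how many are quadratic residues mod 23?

5

(2/23) = +1 → QR.
(4/23) = +1 → QR.
(7/23) = -1 → non-residue.
(8/23) = +1 → QR.
(16/23) = +1 → QR.
(18/23) = +1 → QR.
(21/23) = -1 → non-residue.
Total quadratic residues among the 7: 5.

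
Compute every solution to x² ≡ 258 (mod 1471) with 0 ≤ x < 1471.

312, 1159

Since 1471 ≡ 3 (mod 4), a square root of 258 is 258^((1471+1)/4) = 258^368 mod 1471.
Repeated squaring: 258^2≡369, 258^4≡829, 258^8≡284, 258^16≡1222, 258^32≡219, 258^64≡889, 258^128≡394, 258^256≡781 (mod 1471).
258^368 = 258^(256+64+32+16) ≡ 312 (mod 1471).
Check: 312² = 97344 ≡ 258 (mod 1471). The two roots are 312 and 1159.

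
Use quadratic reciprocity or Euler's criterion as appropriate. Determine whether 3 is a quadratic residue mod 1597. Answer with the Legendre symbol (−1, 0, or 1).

1

Reciprocity: 3 ≡ 3 and 1597 ≡ 1 (mod 4), so (3/1597) = +(1597/3).
Reduce top mod 3: now compute (1/3).
Reached (1/3) = 1. Collecting the sign flips along the way, the symbol is +1.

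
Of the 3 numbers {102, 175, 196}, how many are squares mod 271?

2

(102/271) = -1 → non-residue.
(175/271) = +1 → QR.
(196/271) = +1 → QR.
Total quadratic residues among the 3: 2.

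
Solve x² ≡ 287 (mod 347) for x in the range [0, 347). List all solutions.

89, 258

Since 347 ≡ 3 (mod 4), a square root of 287 is 287^((347+1)/4) = 287^87 mod 347.
Repeated squaring: 287^2≡130, 287^4≡244, 287^8≡199, 287^16≡43, 287^32≡114, 287^64≡157 (mod 347).
287^87 = 287^(64+16+4+2+1) ≡ 89 (mod 347).
Check: 89² = 7921 ≡ 287 (mod 347). The two roots are 89 and 258.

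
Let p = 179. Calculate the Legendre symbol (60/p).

Pull out 2^2: since 179 ≡ 3 (mod 8), (2/179) = -1, so (2/179)^2 = +1.
Reciprocity: 15 ≡ 3 and 179 ≡ 3 (mod 4), so (15/179) = −(179/15).
Reduce top mod 15: now compute (14/15).
Pull out 2: since 15 ≡ 7 (mod 8), (2/15) = +1.
Reciprocity: 7 ≡ 3 and 15 ≡ 3 (mod 4), so (7/15) = −(15/7).
Reduce top mod 7: now compute (1/7).
Reached (1/7) = 1. Collecting the sign flips along the way, the symbol is +1.

1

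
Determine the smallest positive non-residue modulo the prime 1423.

(2/1423) = +1, so 2 is a residue.
(3/1423) = −1, so 3 is the smallest positive non-residue mod 1423.

3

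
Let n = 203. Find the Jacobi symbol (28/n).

0

Pull out 2^2: since 203 ≡ 3 (mod 8), (2/203) = -1, so (2/203)^2 = +1.
Reciprocity: 7 ≡ 3 and 203 ≡ 3 (mod 4), so (7/203) = −(203/7).
Reduce top mod 7: now compute (0/7).
Top reduces to 0: gcd > 1, so the symbol is 0.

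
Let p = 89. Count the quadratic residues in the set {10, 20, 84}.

3

(10/89) = +1 → QR.
(20/89) = +1 → QR.
(84/89) = +1 → QR.
Total quadratic residues among the 3: 3.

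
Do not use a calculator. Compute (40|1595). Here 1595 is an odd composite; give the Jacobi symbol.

Pull out 2^3: since 1595 ≡ 3 (mod 8), (2/1595) = -1, so (2/1595)^3 = -1.
Reciprocity: 5 ≡ 1 and 1595 ≡ 3 (mod 4), so (5/1595) = +(1595/5).
Reduce top mod 5: now compute (0/5).
Top reduces to 0: gcd > 1, so the symbol is 0.

0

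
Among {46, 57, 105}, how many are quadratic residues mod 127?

0

(46/127) = -1 → non-residue.
(57/127) = -1 → non-residue.
(105/127) = -1 → non-residue.
Total quadratic residues among the 3: 0.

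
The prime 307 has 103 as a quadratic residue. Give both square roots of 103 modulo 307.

Since 307 ≡ 3 (mod 4), a square root of 103 is 103^((307+1)/4) = 103^77 mod 307.
Repeated squaring: 103^2≡171, 103^4≡76, 103^8≡250, 103^16≡179, 103^32≡113, 103^64≡182 (mod 307).
103^77 = 103^(64+8+4+1) ≡ 275 (mod 307).
Check: 275² = 75625 ≡ 103 (mod 307). The two roots are 32 and 275.

32, 275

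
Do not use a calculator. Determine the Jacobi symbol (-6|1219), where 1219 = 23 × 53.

First reduce: -6 ≡ 1213 (mod 1219).
Reciprocity: 1213 ≡ 1 and 1219 ≡ 3 (mod 4), so (1213/1219) = +(1219/1213).
Reduce top mod 1213: now compute (6/1213).
Pull out 2: since 1213 ≡ 5 (mod 8), (2/1213) = -1.
Reciprocity: 3 ≡ 3 and 1213 ≡ 1 (mod 4), so (3/1213) = +(1213/3).
Reduce top mod 3: now compute (1/3).
Reached (1/3) = 1. Collecting the sign flips along the way, the symbol is -1.

-1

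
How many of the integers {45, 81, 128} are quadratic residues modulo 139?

2

(45/139) = +1 → QR.
(81/139) = +1 → QR.
(128/139) = -1 → non-residue.
Total quadratic residues among the 3: 2.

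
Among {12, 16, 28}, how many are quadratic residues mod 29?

(12/29) = -1 → non-residue.
(16/29) = +1 → QR.
(28/29) = +1 → QR.
Total quadratic residues among the 3: 2.

2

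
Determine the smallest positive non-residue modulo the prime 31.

(2/31) = +1, so 2 is a residue.
(3/31) = −1, so 3 is the smallest positive non-residue mod 31.

3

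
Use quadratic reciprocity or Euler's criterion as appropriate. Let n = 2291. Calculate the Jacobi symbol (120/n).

Pull out 2^3: since 2291 ≡ 3 (mod 8), (2/2291) = -1, so (2/2291)^3 = -1.
Reciprocity: 15 ≡ 3 and 2291 ≡ 3 (mod 4), so (15/2291) = −(2291/15).
Reduce top mod 15: now compute (11/15).
Reciprocity: 11 ≡ 3 and 15 ≡ 3 (mod 4), so (11/15) = −(15/11).
Reduce top mod 11: now compute (4/11).
Pull out 2^2: since 11 ≡ 3 (mod 8), (2/11) = -1, so (2/11)^2 = +1.
Reached (1/11) = 1. Collecting the sign flips along the way, the symbol is -1.

-1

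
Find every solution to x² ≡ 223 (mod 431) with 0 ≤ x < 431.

Since 431 ≡ 3 (mod 4), a square root of 223 is 223^((431+1)/4) = 223^108 mod 431.
Repeated squaring: 223^2≡164, 223^4≡174, 223^8≡106, 223^16≡30, 223^32≡38, 223^64≡151 (mod 431).
223^108 = 223^(64+32+8+4) ≡ 53 (mod 431).
Check: 53² = 2809 ≡ 223 (mod 431). The two roots are 53 and 378.

53, 378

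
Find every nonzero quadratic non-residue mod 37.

Square k = 1,…,18 (k and 37−k give the same square):
1²=1, 2²=4, 3²=9, 4²=16, 5²=25, 6²=36, 7²≡12, 8²≡27, 9²≡7, 10²≡26, 11²≡10, 12²≡33, 13²≡21, 14²≡11, 15²≡3, 16²≡34, 17²≡30, 18²≡28 (mod 37).
The residues are {1, 3, 4, 7, 9, 10, 11, 12, 16, 21, 25, 26, 27, 28, 30, 33, 34, 36}; the non-residues are the remaining 18 nonzero classes.

2, 5, 6, 8, 13, 14, 15, 17, 18, 19, 20, 22, 23, 24, 29, 31, 32, 35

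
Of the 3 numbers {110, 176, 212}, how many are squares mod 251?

1

(110/251) = +1 → QR.
(176/251) = -1 → non-residue.
(212/251) = -1 → non-residue.
Total quadratic residues among the 3: 1.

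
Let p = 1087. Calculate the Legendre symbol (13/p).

Reciprocity: 13 ≡ 1 and 1087 ≡ 3 (mod 4), so (13/1087) = +(1087/13).
Reduce top mod 13: now compute (8/13).
Pull out 2^3: since 13 ≡ 5 (mod 8), (2/13) = -1, so (2/13)^3 = -1.
Reached (1/13) = 1. Collecting the sign flips along the way, the symbol is -1.

-1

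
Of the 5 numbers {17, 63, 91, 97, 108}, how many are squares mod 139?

(17/139) = -1 → non-residue.
(63/139) = +1 → QR.
(91/139) = +1 → QR.
(97/139) = -1 → non-residue.
(108/139) = -1 → non-residue.
Total quadratic residues among the 5: 2.

2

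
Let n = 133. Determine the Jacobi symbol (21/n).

Reciprocity: 21 ≡ 1 and 133 ≡ 1 (mod 4), so (21/133) = +(133/21).
Reduce top mod 21: now compute (7/21).
Reciprocity: 7 ≡ 3 and 21 ≡ 1 (mod 4), so (7/21) = +(21/7).
Reduce top mod 7: now compute (0/7).
Top reduces to 0: gcd > 1, so the symbol is 0.

0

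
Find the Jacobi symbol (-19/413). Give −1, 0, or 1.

First reduce: -19 ≡ 394 (mod 413).
Pull out 2: since 413 ≡ 5 (mod 8), (2/413) = -1.
Reciprocity: 197 ≡ 1 and 413 ≡ 1 (mod 4), so (197/413) = +(413/197).
Reduce top mod 197: now compute (19/197).
Reciprocity: 19 ≡ 3 and 197 ≡ 1 (mod 4), so (19/197) = +(197/19).
Reduce top mod 19: now compute (7/19).
Reciprocity: 7 ≡ 3 and 19 ≡ 3 (mod 4), so (7/19) = −(19/7).
Reduce top mod 7: now compute (5/7).
Reciprocity: 5 ≡ 1 and 7 ≡ 3 (mod 4), so (5/7) = +(7/5).
Reduce top mod 5: now compute (2/5).
Pull out 2: since 5 ≡ 5 (mod 8), (2/5) = -1.
Reached (1/5) = 1. Collecting the sign flips along the way, the symbol is -1.

-1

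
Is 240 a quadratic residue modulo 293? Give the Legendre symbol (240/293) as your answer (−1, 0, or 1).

1

Euler's criterion: (240/293) ≡ 240^146 (mod 293).
240^2 ≡ 172 (mod 293)
240^4 ≡ 284 (mod 293)
240^8 ≡ 81 (mod 293)
240^16 ≡ 115 (mod 293)
240^32 ≡ 40 (mod 293)
240^64 ≡ 135 (mod 293)
240^128 ≡ 59 (mod 293)
240^146 = 240^(128+16+2) ≡ 1 (mod 293).
Result is 1, so (240/293) = 1.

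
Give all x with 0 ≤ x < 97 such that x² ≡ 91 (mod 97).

24, 73

97 ≡ 1 (mod 4), so we find a root by search.
Trying successive values, 24² = 576 ≡ 91 (mod 97). The other root is 97 − 24 = 73.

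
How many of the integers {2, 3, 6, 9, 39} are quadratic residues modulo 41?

(2/41) = +1 → QR.
(3/41) = -1 → non-residue.
(6/41) = -1 → non-residue.
(9/41) = +1 → QR.
(39/41) = +1 → QR.
Total quadratic residues among the 5: 3.

3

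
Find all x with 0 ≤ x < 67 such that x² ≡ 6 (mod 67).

26, 41

Since 67 ≡ 3 (mod 4), a square root of 6 is 6^((67+1)/4) = 6^17 mod 67.
Repeated squaring: 6^2≡36, 6^4≡23, 6^8≡60, 6^16≡49 (mod 67).
6^17 = 6^(16+1) ≡ 26 (mod 67).
Check: 26² = 676 ≡ 6 (mod 67). The two roots are 26 and 41.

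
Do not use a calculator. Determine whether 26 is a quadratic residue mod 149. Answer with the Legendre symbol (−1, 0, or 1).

1

Pull out 2: since 149 ≡ 5 (mod 8), (2/149) = -1.
Reciprocity: 13 ≡ 1 and 149 ≡ 1 (mod 4), so (13/149) = +(149/13).
Reduce top mod 13: now compute (6/13).
Pull out 2: since 13 ≡ 5 (mod 8), (2/13) = -1.
Reciprocity: 3 ≡ 3 and 13 ≡ 1 (mod 4), so (3/13) = +(13/3).
Reduce top mod 3: now compute (1/3).
Reached (1/3) = 1. Collecting the sign flips along the way, the symbol is +1.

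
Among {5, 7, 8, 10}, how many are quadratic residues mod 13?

(5/13) = -1 → non-residue.
(7/13) = -1 → non-residue.
(8/13) = -1 → non-residue.
(10/13) = +1 → QR.
Total quadratic residues among the 4: 1.

1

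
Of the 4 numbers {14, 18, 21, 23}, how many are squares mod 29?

1

(14/29) = -1 → non-residue.
(18/29) = -1 → non-residue.
(21/29) = -1 → non-residue.
(23/29) = +1 → QR.
Total quadratic residues among the 4: 1.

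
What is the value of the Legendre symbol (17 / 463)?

Reciprocity: 17 ≡ 1 and 463 ≡ 3 (mod 4), so (17/463) = +(463/17).
Reduce top mod 17: now compute (4/17).
Pull out 2^2: since 17 ≡ 1 (mod 8), (2/17) = +1, so (2/17)^2 = +1.
Reached (1/17) = 1. Collecting the sign flips along the way, the symbol is +1.

1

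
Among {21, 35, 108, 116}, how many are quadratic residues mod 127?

(21/127) = +1 → QR.
(35/127) = +1 → QR.
(108/127) = -1 → non-residue.
(116/127) = -1 → non-residue.
Total quadratic residues among the 4: 2.

2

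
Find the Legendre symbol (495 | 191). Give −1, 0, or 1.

First reduce: 495 ≡ 113 (mod 191).
Reciprocity: 113 ≡ 1 and 191 ≡ 3 (mod 4), so (113/191) = +(191/113).
Reduce top mod 113: now compute (78/113).
Pull out 2: since 113 ≡ 1 (mod 8), (2/113) = +1.
Reciprocity: 39 ≡ 3 and 113 ≡ 1 (mod 4), so (39/113) = +(113/39).
Reduce top mod 39: now compute (35/39).
Reciprocity: 35 ≡ 3 and 39 ≡ 3 (mod 4), so (35/39) = −(39/35).
Reduce top mod 35: now compute (4/35).
Pull out 2^2: since 35 ≡ 3 (mod 8), (2/35) = -1, so (2/35)^2 = +1.
Reached (1/35) = 1. Collecting the sign flips along the way, the symbol is -1.

-1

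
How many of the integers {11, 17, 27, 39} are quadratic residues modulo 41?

1

(11/41) = -1 → non-residue.
(17/41) = -1 → non-residue.
(27/41) = -1 → non-residue.
(39/41) = +1 → QR.
Total quadratic residues among the 4: 1.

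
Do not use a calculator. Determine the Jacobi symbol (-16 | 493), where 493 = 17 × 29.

First reduce: -16 ≡ 477 (mod 493).
Reciprocity: 477 ≡ 1 and 493 ≡ 1 (mod 4), so (477/493) = +(493/477).
Reduce top mod 477: now compute (16/477).
Pull out 2^4: since 477 ≡ 5 (mod 8), (2/477) = -1, so (2/477)^4 = +1.
Reached (1/477) = 1. Collecting the sign flips along the way, the symbol is +1.

1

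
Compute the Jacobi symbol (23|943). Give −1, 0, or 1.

0

Reciprocity: 23 ≡ 3 and 943 ≡ 3 (mod 4), so (23/943) = −(943/23).
Reduce top mod 23: now compute (0/23).
Top reduces to 0: gcd > 1, so the symbol is 0.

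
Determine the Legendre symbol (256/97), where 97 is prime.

Euler's criterion: (256/97) ≡ 62^48 (mod 97).
62^2 ≡ 61 (mod 97)
62^4 ≡ 35 (mod 97)
62^8 ≡ 61 (mod 97)
62^16 ≡ 35 (mod 97)
62^32 ≡ 61 (mod 97)
62^48 = 62^(32+16) ≡ 1 (mod 97).
Result is 1, so (256/97) = 1.

1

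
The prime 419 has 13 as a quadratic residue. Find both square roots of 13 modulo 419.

Since 419 ≡ 3 (mod 4), a square root of 13 is 13^((419+1)/4) = 13^105 mod 419.
Repeated squaring: 13^2≡169, 13^4≡69, 13^8≡152, 13^16≡59, 13^32≡129, 13^64≡300 (mod 419).
13^105 = 13^(64+32+8+1) ≡ 348 (mod 419).
Check: 348² = 121104 ≡ 13 (mod 419). The two roots are 71 and 348.

71, 348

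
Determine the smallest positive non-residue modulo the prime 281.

3

(2/281) = +1, so 2 is a residue.
(3/281) = −1, so 3 is the smallest positive non-residue mod 281.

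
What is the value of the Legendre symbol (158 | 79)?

0

First reduce: 158 ≡ 0 (mod 79).
Top reduces to 0: gcd > 1, so the symbol is 0.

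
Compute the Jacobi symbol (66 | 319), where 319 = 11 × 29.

0

Pull out 2: since 319 ≡ 7 (mod 8), (2/319) = +1.
Reciprocity: 33 ≡ 1 and 319 ≡ 3 (mod 4), so (33/319) = +(319/33).
Reduce top mod 33: now compute (22/33).
Pull out 2: since 33 ≡ 1 (mod 8), (2/33) = +1.
Reciprocity: 11 ≡ 3 and 33 ≡ 1 (mod 4), so (11/33) = +(33/11).
Reduce top mod 11: now compute (0/11).
Top reduces to 0: gcd > 1, so the symbol is 0.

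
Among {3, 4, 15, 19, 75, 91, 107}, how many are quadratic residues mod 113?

3

(3/113) = -1 → non-residue.
(4/113) = +1 → QR.
(15/113) = +1 → QR.
(19/113) = -1 → non-residue.
(75/113) = -1 → non-residue.
(91/113) = +1 → QR.
(107/113) = -1 → non-residue.
Total quadratic residues among the 7: 3.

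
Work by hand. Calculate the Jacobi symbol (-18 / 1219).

1

First reduce: -18 ≡ 1201 (mod 1219).
Reciprocity: 1201 ≡ 1 and 1219 ≡ 3 (mod 4), so (1201/1219) = +(1219/1201).
Reduce top mod 1201: now compute (18/1201).
Pull out 2: since 1201 ≡ 1 (mod 8), (2/1201) = +1.
Reciprocity: 9 ≡ 1 and 1201 ≡ 1 (mod 4), so (9/1201) = +(1201/9).
Reduce top mod 9: now compute (4/9).
Pull out 2^2: since 9 ≡ 1 (mod 8), (2/9) = +1, so (2/9)^2 = +1.
Reached (1/9) = 1. Collecting the sign flips along the way, the symbol is +1.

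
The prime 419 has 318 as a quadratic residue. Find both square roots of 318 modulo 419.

34, 385

Since 419 ≡ 3 (mod 4), a square root of 318 is 318^((419+1)/4) = 318^105 mod 419.
Repeated squaring: 318^2≡145, 318^4≡75, 318^8≡178, 318^16≡259, 318^32≡41, 318^64≡5 (mod 419).
318^105 = 318^(64+32+8+1) ≡ 34 (mod 419).
Check: 34² = 1156 ≡ 318 (mod 419). The two roots are 34 and 385.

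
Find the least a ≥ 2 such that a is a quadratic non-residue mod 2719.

(2/2719) = +1, so 2 is a residue.
(3/2719) = −1, so 3 is the smallest positive non-residue mod 2719.

3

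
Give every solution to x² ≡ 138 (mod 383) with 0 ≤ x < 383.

Since 383 ≡ 3 (mod 4), a square root of 138 is 138^((383+1)/4) = 138^96 mod 383.
Repeated squaring: 138^2≡277, 138^4≡129, 138^8≡172, 138^16≡93, 138^32≡223, 138^64≡322 (mod 383).
138^96 = 138^(64+32) ≡ 185 (mod 383).
Check: 185² = 34225 ≡ 138 (mod 383). The two roots are 185 and 198.

185, 198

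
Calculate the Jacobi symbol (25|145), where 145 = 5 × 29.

0

Reciprocity: 25 ≡ 1 and 145 ≡ 1 (mod 4), so (25/145) = +(145/25).
Reduce top mod 25: now compute (20/25).
Pull out 2^2: since 25 ≡ 1 (mod 8), (2/25) = +1, so (2/25)^2 = +1.
Reciprocity: 5 ≡ 1 and 25 ≡ 1 (mod 4), so (5/25) = +(25/5).
Reduce top mod 5: now compute (0/5).
Top reduces to 0: gcd > 1, so the symbol is 0.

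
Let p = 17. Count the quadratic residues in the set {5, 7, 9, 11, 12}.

1

(5/17) = -1 → non-residue.
(7/17) = -1 → non-residue.
(9/17) = +1 → QR.
(11/17) = -1 → non-residue.
(12/17) = -1 → non-residue.
Total quadratic residues among the 5: 1.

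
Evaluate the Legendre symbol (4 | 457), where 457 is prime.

1

Pull out 2^2: since 457 ≡ 1 (mod 8), (2/457) = +1, so (2/457)^2 = +1.
Reached (1/457) = 1. Collecting the sign flips along the way, the symbol is +1.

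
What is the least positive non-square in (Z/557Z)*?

(2/557) = −1, so 2 is the smallest positive non-residue mod 557.

2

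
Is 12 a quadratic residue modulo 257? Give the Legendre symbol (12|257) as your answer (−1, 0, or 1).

Euler's criterion: (12/257) ≡ 12^128 (mod 257).
12^2 ≡ 144 (mod 257)
12^4 ≡ 176 (mod 257)
12^8 ≡ 136 (mod 257)
12^16 ≡ 249 (mod 257)
12^32 ≡ 64 (mod 257)
12^64 ≡ 241 (mod 257)
12^128 ≡ 256 (mod 257)
12^128 = 12^(128) ≡ 256 (mod 257).
Result is 256 ≡ −1, so (12/257) = −1.

-1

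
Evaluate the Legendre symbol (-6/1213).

-1

First reduce: -6 ≡ 1207 (mod 1213).
Reciprocity: 1207 ≡ 3 and 1213 ≡ 1 (mod 4), so (1207/1213) = +(1213/1207).
Reduce top mod 1207: now compute (6/1207).
Pull out 2: since 1207 ≡ 7 (mod 8), (2/1207) = +1.
Reciprocity: 3 ≡ 3 and 1207 ≡ 3 (mod 4), so (3/1207) = −(1207/3).
Reduce top mod 3: now compute (1/3).
Reached (1/3) = 1. Collecting the sign flips along the way, the symbol is -1.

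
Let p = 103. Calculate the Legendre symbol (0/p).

Top reduces to 0: gcd > 1, so the symbol is 0.

0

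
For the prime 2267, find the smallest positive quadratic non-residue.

2

(2/2267) = −1, so 2 is the smallest positive non-residue mod 2267.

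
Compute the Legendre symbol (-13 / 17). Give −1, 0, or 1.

First reduce: -13 ≡ 4 (mod 17).
Pull out 2^2: since 17 ≡ 1 (mod 8), (2/17) = +1, so (2/17)^2 = +1.
Reached (1/17) = 1. Collecting the sign flips along the way, the symbol is +1.

1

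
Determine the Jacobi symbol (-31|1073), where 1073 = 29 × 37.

1

First reduce: -31 ≡ 1042 (mod 1073).
Pull out 2: since 1073 ≡ 1 (mod 8), (2/1073) = +1.
Reciprocity: 521 ≡ 1 and 1073 ≡ 1 (mod 4), so (521/1073) = +(1073/521).
Reduce top mod 521: now compute (31/521).
Reciprocity: 31 ≡ 3 and 521 ≡ 1 (mod 4), so (31/521) = +(521/31).
Reduce top mod 31: now compute (25/31).
Reciprocity: 25 ≡ 1 and 31 ≡ 3 (mod 4), so (25/31) = +(31/25).
Reduce top mod 25: now compute (6/25).
Pull out 2: since 25 ≡ 1 (mod 8), (2/25) = +1.
Reciprocity: 3 ≡ 3 and 25 ≡ 1 (mod 4), so (3/25) = +(25/3).
Reduce top mod 3: now compute (1/3).
Reached (1/3) = 1. Collecting the sign flips along the way, the symbol is +1.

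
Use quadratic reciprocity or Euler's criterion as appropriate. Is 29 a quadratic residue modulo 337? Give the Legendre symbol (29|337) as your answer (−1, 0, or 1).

-1

Reciprocity: 29 ≡ 1 and 337 ≡ 1 (mod 4), so (29/337) = +(337/29).
Reduce top mod 29: now compute (18/29).
Pull out 2: since 29 ≡ 5 (mod 8), (2/29) = -1.
Reciprocity: 9 ≡ 1 and 29 ≡ 1 (mod 4), so (9/29) = +(29/9).
Reduce top mod 9: now compute (2/9).
Pull out 2: since 9 ≡ 1 (mod 8), (2/9) = +1.
Reached (1/9) = 1. Collecting the sign flips along the way, the symbol is -1.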